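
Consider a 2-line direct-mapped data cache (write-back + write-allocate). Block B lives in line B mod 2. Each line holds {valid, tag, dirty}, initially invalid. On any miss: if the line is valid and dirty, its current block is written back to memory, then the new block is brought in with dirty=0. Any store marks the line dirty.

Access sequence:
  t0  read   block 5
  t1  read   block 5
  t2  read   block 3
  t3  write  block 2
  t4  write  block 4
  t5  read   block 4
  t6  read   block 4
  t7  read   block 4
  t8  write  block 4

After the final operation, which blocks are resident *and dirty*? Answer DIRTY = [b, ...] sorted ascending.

0: R B5 → L1 miss [-]
1: R B5 → L1 hit [-]
2: R B3 → L1 miss [-]
3: W B2 → L0 miss [D]
4: W B4 → L0 miss wb→B2 [D]
5: R B4 → L0 hit [D]
6: R B4 → L0 hit [D]
7: R B4 → L0 hit [D]
8: W B4 → L0 hit [D]

DIRTY = [4]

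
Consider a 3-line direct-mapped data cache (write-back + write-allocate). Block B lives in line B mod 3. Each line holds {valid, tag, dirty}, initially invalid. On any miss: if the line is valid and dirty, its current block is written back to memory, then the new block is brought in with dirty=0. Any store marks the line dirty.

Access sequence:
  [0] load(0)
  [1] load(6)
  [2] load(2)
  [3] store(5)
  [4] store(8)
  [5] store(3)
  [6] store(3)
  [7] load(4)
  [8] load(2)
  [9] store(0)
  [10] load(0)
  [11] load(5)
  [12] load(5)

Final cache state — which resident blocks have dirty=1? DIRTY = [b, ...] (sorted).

DIRTY = [0]

0: R B0 → L0 miss [-]
1: R B6 → L0 miss [-]
2: R B2 → L2 miss [-]
3: W B5 → L2 miss [D]
4: W B8 → L2 miss wb→B5 [D]
5: W B3 → L0 miss [D]
6: W B3 → L0 hit [D]
7: R B4 → L1 miss [-]
8: R B2 → L2 miss wb→B8 [-]
9: W B0 → L0 miss wb→B3 [D]
10: R B0 → L0 hit [D]
11: R B5 → L2 miss [-]
12: R B5 → L2 hit [-]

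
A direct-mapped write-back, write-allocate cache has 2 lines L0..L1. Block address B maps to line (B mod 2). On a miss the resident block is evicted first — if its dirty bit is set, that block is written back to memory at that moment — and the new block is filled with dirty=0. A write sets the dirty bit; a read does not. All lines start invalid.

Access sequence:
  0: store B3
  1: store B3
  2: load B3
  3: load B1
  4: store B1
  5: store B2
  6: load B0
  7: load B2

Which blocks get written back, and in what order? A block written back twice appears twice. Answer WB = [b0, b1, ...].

0: W B3 → L1 miss [D]
1: W B3 → L1 hit [D]
2: R B3 → L1 hit [D]
3: R B1 → L1 miss wb→B3 [-]
4: W B1 → L1 hit [D]
5: W B2 → L0 miss [D]
6: R B0 → L0 miss wb→B2 [-]
7: R B2 → L0 miss [-]

WB = [3, 2]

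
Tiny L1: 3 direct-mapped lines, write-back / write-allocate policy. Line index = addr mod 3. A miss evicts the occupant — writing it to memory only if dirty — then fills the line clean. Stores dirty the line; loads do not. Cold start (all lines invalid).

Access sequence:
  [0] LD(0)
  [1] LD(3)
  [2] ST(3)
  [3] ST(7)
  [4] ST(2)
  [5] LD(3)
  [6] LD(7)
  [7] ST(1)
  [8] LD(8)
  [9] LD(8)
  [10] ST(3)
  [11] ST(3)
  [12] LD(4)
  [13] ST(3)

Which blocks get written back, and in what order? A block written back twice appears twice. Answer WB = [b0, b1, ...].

WB = [7, 2, 1]

0: R B0 -> L0 miss  d=-]
1: R B3 -> L0 miss  d=-]
2: W B3 -> L0 hit  d=D]
3: W B7 -> L1 miss  d=D]
4: W B2 -> L2 miss  d=D]
5: R B3 -> L0 hit  d=D]
6: R B7 -> L1 hit  d=D]
7: W B1 -> L1 miss wb->B7  d=D]
8: R B8 -> L2 miss wb->B2  d=-]
9: R B8 -> L2 hit  d=-]
10: W B3 -> L0 hit  d=D]
11: W B3 -> L0 hit  d=D]
12: R B4 -> L1 miss wb->B1  d=-]
13: W B3 -> L0 hit  d=D]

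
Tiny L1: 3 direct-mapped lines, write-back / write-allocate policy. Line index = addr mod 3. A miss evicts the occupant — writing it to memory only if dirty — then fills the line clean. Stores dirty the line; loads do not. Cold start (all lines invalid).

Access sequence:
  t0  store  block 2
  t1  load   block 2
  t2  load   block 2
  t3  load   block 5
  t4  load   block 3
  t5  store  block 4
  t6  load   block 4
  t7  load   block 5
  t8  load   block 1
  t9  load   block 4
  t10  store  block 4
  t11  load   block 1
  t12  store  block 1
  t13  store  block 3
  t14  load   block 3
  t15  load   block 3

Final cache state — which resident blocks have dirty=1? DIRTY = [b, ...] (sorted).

DIRTY = [1, 3]

0: W B2 → L2 miss [D]
1: R B2 → L2 hit [D]
2: R B2 → L2 hit [D]
3: R B5 → L2 miss wb→B2 [-]
4: R B3 → L0 miss [-]
5: W B4 → L1 miss [D]
6: R B4 → L1 hit [D]
7: R B5 → L2 hit [-]
8: R B1 → L1 miss wb→B4 [-]
9: R B4 → L1 miss [-]
10: W B4 → L1 hit [D]
11: R B1 → L1 miss wb→B4 [-]
12: W B1 → L1 hit [D]
13: W B3 → L0 hit [D]
14: R B3 → L0 hit [D]
15: R B3 → L0 hit [D]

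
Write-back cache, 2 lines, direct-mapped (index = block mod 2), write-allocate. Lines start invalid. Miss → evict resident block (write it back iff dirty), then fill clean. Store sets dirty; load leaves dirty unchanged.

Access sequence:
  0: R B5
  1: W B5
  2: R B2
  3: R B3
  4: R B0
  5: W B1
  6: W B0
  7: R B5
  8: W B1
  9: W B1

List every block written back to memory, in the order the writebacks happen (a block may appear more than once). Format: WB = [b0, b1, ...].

  0 | R B5 → L1 miss [-]
  1 | W B5 → L1 hit [D]
  2 | R B2 → L0 miss [-]
  3 | R B3 → L1 miss wb→B5 [-]
  4 | R B0 → L0 miss [-]
  5 | W B1 → L1 miss [D]
  6 | W B0 → L0 hit [D]
  7 | R B5 → L1 miss wb→B1 [-]
  8 | W B1 → L1 miss [D]
  9 | W B1 → L1 hit [D]

WB = [5, 1]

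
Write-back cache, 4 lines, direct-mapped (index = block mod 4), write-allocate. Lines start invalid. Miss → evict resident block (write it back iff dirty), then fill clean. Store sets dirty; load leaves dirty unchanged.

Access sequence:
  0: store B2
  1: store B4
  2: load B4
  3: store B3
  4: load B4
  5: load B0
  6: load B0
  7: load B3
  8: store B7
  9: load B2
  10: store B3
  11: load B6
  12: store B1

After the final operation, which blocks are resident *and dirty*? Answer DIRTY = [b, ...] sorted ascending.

DIRTY = [1, 3]

  0 | W B2 → L2 miss [D]
  1 | W B4 → L0 miss [D]
  2 | R B4 → L0 hit [D]
  3 | W B3 → L3 miss [D]
  4 | R B4 → L0 hit [D]
  5 | R B0 → L0 miss wb→B4 [-]
  6 | R B0 → L0 hit [-]
  7 | R B3 → L3 hit [D]
  8 | W B7 → L3 miss wb→B3 [D]
  9 | R B2 → L2 hit [D]
  10 | W B3 → L3 miss wb→B7 [D]
  11 | R B6 → L2 miss wb→B2 [-]
  12 | W B1 → L1 miss [D]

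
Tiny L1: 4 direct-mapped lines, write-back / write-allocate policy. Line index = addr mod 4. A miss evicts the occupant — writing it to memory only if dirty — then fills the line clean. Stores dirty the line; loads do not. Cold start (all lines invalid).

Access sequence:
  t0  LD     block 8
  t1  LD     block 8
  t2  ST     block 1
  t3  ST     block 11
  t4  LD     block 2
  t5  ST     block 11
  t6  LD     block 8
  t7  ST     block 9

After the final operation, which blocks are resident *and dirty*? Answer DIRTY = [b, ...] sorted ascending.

DIRTY = [9, 11]

0: R B8 -> L0 miss  d=-]
1: R B8 -> L0 hit  d=-]
2: W B1 -> L1 miss  d=D]
3: W B11 -> L3 miss  d=D]
4: R B2 -> L2 miss  d=-]
5: W B11 -> L3 hit  d=D]
6: R B8 -> L0 hit  d=-]
7: W B9 -> L1 miss wb->B1  d=D]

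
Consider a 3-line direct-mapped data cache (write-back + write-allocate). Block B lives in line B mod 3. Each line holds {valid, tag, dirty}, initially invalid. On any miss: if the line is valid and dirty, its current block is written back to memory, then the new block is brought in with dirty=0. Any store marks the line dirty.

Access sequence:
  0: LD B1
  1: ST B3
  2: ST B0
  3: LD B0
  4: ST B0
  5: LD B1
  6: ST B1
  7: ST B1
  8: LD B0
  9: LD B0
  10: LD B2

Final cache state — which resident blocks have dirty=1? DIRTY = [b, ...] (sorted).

0: R B1 -> L1 miss  d=-]
1: W B3 -> L0 miss  d=D]
2: W B0 -> L0 miss wb->B3  d=D]
3: R B0 -> L0 hit  d=D]
4: W B0 -> L0 hit  d=D]
5: R B1 -> L1 hit  d=-]
6: W B1 -> L1 hit  d=D]
7: W B1 -> L1 hit  d=D]
8: R B0 -> L0 hit  d=D]
9: R B0 -> L0 hit  d=D]
10: R B2 -> L2 miss  d=-]

DIRTY = [0, 1]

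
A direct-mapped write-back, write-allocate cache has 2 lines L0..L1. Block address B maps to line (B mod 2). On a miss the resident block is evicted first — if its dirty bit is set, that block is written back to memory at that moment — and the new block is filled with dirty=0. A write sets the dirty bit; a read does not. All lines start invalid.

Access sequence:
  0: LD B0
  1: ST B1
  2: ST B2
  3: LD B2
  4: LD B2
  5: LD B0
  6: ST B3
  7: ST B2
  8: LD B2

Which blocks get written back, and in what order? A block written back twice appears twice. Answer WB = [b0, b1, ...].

0: R B0 → L0 miss [-]
1: W B1 → L1 miss [D]
2: W B2 → L0 miss [D]
3: R B2 → L0 hit [D]
4: R B2 → L0 hit [D]
5: R B0 → L0 miss wb→B2 [-]
6: W B3 → L1 miss wb→B1 [D]
7: W B2 → L0 miss [D]
8: R B2 → L0 hit [D]

WB = [2, 1]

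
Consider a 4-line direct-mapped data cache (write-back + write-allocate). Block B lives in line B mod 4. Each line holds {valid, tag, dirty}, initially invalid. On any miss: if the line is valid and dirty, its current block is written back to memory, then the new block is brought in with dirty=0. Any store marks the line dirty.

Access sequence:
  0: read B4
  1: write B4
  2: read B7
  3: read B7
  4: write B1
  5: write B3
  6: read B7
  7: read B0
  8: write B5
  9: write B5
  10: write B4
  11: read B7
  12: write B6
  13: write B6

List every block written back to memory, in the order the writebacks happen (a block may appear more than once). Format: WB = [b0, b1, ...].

0: R B4 → L0 miss [-]
1: W B4 → L0 hit [D]
2: R B7 → L3 miss [-]
3: R B7 → L3 hit [-]
4: W B1 → L1 miss [D]
5: W B3 → L3 miss [D]
6: R B7 → L3 miss wb→B3 [-]
7: R B0 → L0 miss wb→B4 [-]
8: W B5 → L1 miss wb→B1 [D]
9: W B5 → L1 hit [D]
10: W B4 → L0 miss [D]
11: R B7 → L3 hit [-]
12: W B6 → L2 miss [D]
13: W B6 → L2 hit [D]

WB = [3, 4, 1]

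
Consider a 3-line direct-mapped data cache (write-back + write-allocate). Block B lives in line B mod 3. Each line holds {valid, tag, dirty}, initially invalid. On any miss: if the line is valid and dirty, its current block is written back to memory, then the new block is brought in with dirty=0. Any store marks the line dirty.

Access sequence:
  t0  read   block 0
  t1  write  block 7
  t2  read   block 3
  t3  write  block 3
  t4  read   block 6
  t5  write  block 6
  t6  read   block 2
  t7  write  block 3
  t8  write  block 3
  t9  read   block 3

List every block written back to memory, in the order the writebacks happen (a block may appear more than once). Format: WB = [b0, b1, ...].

WB = [3, 6]

  0 | R B0 → L0 miss [-]
  1 | W B7 → L1 miss [D]
  2 | R B3 → L0 miss [-]
  3 | W B3 → L0 hit [D]
  4 | R B6 → L0 miss wb→B3 [-]
  5 | W B6 → L0 hit [D]
  6 | R B2 → L2 miss [-]
  7 | W B3 → L0 miss wb→B6 [D]
  8 | W B3 → L0 hit [D]
  9 | R B3 → L0 hit [D]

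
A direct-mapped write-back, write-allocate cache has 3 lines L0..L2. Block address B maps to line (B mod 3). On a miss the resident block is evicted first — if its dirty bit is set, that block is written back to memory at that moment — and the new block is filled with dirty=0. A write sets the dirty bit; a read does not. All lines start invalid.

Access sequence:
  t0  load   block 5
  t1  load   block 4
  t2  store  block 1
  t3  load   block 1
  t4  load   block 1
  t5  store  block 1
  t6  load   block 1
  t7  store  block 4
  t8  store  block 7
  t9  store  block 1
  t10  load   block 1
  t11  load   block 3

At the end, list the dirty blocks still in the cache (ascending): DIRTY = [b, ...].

  0 | R B5 → L2 miss [-]
  1 | R B4 → L1 miss [-]
  2 | W B1 → L1 miss [D]
  3 | R B1 → L1 hit [D]
  4 | R B1 → L1 hit [D]
  5 | W B1 → L1 hit [D]
  6 | R B1 → L1 hit [D]
  7 | W B4 → L1 miss wb→B1 [D]
  8 | W B7 → L1 miss wb→B4 [D]
  9 | W B1 → L1 miss wb→B7 [D]
  10 | R B1 → L1 hit [D]
  11 | R B3 → L0 miss [-]

DIRTY = [1]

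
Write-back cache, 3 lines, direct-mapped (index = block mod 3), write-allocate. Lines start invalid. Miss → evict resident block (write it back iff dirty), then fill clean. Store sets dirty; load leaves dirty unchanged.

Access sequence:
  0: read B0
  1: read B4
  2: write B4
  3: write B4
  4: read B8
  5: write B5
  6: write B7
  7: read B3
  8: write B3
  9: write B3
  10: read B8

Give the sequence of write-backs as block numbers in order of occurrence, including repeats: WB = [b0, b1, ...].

  0 | R B0 → L0 miss [-]
  1 | R B4 → L1 miss [-]
  2 | W B4 → L1 hit [D]
  3 | W B4 → L1 hit [D]
  4 | R B8 → L2 miss [-]
  5 | W B5 → L2 miss [D]
  6 | W B7 → L1 miss wb→B4 [D]
  7 | R B3 → L0 miss [-]
  8 | W B3 → L0 hit [D]
  9 | W B3 → L0 hit [D]
  10 | R B8 → L2 miss wb→B5 [-]

WB = [4, 5]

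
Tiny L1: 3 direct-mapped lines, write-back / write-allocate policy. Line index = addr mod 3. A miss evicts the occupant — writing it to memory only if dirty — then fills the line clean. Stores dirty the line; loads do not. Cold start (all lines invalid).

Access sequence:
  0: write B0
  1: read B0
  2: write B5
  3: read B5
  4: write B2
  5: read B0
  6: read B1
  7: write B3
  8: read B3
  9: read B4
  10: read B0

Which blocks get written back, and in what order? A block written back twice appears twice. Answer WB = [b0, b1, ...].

WB = [5, 0, 3]

0: W B0 → L0 miss [D]
1: R B0 → L0 hit [D]
2: W B5 → L2 miss [D]
3: R B5 → L2 hit [D]
4: W B2 → L2 miss wb→B5 [D]
5: R B0 → L0 hit [D]
6: R B1 → L1 miss [-]
7: W B3 → L0 miss wb→B0 [D]
8: R B3 → L0 hit [D]
9: R B4 → L1 miss [-]
10: R B0 → L0 miss wb→B3 [-]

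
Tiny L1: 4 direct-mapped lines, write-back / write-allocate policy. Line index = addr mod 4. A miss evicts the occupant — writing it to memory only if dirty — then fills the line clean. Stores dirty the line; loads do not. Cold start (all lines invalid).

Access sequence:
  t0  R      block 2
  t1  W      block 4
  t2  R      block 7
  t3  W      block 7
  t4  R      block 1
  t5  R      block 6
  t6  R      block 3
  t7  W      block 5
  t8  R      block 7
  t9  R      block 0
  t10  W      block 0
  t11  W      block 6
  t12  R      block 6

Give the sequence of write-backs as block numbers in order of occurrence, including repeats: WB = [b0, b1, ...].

0: R B2 -> L2 miss  d=-]
1: W B4 -> L0 miss  d=D]
2: R B7 -> L3 miss  d=-]
3: W B7 -> L3 hit  d=D]
4: R B1 -> L1 miss  d=-]
5: R B6 -> L2 miss  d=-]
6: R B3 -> L3 miss wb->B7  d=-]
7: W B5 -> L1 miss  d=D]
8: R B7 -> L3 miss  d=-]
9: R B0 -> L0 miss wb->B4  d=-]
10: W B0 -> L0 hit  d=D]
11: W B6 -> L2 hit  d=D]
12: R B6 -> L2 hit  d=D]

WB = [7, 4]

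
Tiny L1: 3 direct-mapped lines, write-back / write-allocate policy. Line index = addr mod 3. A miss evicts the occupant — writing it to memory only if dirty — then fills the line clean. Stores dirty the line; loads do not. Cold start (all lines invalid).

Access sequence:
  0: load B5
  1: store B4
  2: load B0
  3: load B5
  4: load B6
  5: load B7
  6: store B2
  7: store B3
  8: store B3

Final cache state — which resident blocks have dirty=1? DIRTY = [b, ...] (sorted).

0: R B5 -> L2 miss  d=-]
1: W B4 -> L1 miss  d=D]
2: R B0 -> L0 miss  d=-]
3: R B5 -> L2 hit  d=-]
4: R B6 -> L0 miss  d=-]
5: R B7 -> L1 miss wb->B4  d=-]
6: W B2 -> L2 miss  d=D]
7: W B3 -> L0 miss  d=D]
8: W B3 -> L0 hit  d=D]

DIRTY = [2, 3]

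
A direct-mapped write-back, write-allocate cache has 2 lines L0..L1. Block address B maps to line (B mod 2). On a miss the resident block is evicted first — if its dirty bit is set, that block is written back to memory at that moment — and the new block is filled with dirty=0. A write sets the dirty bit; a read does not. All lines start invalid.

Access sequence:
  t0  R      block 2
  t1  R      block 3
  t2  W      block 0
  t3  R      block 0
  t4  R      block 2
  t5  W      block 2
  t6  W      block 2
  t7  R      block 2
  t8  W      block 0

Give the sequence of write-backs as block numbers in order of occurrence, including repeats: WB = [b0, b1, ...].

WB = [0, 2]

0: R B2 → L0 miss [-]
1: R B3 → L1 miss [-]
2: W B0 → L0 miss [D]
3: R B0 → L0 hit [D]
4: R B2 → L0 miss wb→B0 [-]
5: W B2 → L0 hit [D]
6: W B2 → L0 hit [D]
7: R B2 → L0 hit [D]
8: W B0 → L0 miss wb→B2 [D]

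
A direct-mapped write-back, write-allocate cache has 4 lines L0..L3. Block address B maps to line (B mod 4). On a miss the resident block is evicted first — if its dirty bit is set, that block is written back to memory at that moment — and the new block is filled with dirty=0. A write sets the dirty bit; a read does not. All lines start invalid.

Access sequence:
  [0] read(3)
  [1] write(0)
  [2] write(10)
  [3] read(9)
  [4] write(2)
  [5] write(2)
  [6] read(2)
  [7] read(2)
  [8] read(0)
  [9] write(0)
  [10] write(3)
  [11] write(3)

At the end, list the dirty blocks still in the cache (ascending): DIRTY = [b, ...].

DIRTY = [0, 2, 3]

0: R B3 -> L3 miss  d=-]
1: W B0 -> L0 miss  d=D]
2: W B10 -> L2 miss  d=D]
3: R B9 -> L1 miss  d=-]
4: W B2 -> L2 miss wb->B10  d=D]
5: W B2 -> L2 hit  d=D]
6: R B2 -> L2 hit  d=D]
7: R B2 -> L2 hit  d=D]
8: R B0 -> L0 hit  d=D]
9: W B0 -> L0 hit  d=D]
10: W B3 -> L3 hit  d=D]
11: W B3 -> L3 hit  d=D]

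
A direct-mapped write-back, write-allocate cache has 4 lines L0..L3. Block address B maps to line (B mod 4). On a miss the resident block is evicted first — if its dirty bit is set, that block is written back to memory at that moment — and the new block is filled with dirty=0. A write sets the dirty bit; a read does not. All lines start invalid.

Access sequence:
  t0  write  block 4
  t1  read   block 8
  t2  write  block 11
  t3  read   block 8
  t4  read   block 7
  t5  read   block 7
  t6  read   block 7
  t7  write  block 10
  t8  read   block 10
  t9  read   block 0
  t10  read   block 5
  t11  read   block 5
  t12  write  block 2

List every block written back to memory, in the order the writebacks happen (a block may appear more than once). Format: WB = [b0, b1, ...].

WB = [4, 11, 10]

0: W B4 → L0 miss [D]
1: R B8 → L0 miss wb→B4 [-]
2: W B11 → L3 miss [D]
3: R B8 → L0 hit [-]
4: R B7 → L3 miss wb→B11 [-]
5: R B7 → L3 hit [-]
6: R B7 → L3 hit [-]
7: W B10 → L2 miss [D]
8: R B10 → L2 hit [D]
9: R B0 → L0 miss [-]
10: R B5 → L1 miss [-]
11: R B5 → L1 hit [-]
12: W B2 → L2 miss wb→B10 [D]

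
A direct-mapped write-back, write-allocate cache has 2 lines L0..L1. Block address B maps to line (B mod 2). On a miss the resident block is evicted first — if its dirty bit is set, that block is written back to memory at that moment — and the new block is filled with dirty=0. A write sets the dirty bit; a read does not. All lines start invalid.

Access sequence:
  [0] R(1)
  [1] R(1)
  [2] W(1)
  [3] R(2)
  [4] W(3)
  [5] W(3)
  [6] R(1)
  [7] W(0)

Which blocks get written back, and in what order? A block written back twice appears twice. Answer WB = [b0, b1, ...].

WB = [1, 3]

0: R B1 -> L1 miss  d=-]
1: R B1 -> L1 hit  d=-]
2: W B1 -> L1 hit  d=D]
3: R B2 -> L0 miss  d=-]
4: W B3 -> L1 miss wb->B1  d=D]
5: W B3 -> L1 hit  d=D]
6: R B1 -> L1 miss wb->B3  d=-]
7: W B0 -> L0 miss  d=D]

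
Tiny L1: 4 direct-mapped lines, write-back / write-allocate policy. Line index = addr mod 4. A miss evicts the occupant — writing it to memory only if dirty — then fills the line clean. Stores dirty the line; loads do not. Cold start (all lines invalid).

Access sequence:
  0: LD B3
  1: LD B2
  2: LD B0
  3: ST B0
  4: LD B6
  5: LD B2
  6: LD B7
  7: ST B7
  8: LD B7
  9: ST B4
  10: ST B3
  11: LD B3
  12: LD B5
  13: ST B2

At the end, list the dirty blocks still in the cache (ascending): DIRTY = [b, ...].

  0 | R B3 → L3 miss [-]
  1 | R B2 → L2 miss [-]
  2 | R B0 → L0 miss [-]
  3 | W B0 → L0 hit [D]
  4 | R B6 → L2 miss [-]
  5 | R B2 → L2 miss [-]
  6 | R B7 → L3 miss [-]
  7 | W B7 → L3 hit [D]
  8 | R B7 → L3 hit [D]
  9 | W B4 → L0 miss wb→B0 [D]
  10 | W B3 → L3 miss wb→B7 [D]
  11 | R B3 → L3 hit [D]
  12 | R B5 → L1 miss [-]
  13 | W B2 → L2 hit [D]

DIRTY = [2, 3, 4]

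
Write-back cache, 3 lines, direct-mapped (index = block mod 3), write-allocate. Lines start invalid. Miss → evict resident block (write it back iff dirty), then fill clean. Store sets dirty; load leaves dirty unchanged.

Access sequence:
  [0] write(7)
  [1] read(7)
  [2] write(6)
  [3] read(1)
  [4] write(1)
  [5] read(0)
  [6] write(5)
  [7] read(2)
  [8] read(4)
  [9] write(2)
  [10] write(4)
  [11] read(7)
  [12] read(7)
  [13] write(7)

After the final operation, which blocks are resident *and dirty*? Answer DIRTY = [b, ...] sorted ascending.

0: W B7 -> L1 miss  d=D]
1: R B7 -> L1 hit  d=D]
2: W B6 -> L0 miss  d=D]
3: R B1 -> L1 miss wb->B7  d=-]
4: W B1 -> L1 hit  d=D]
5: R B0 -> L0 miss wb->B6  d=-]
6: W B5 -> L2 miss  d=D]
7: R B2 -> L2 miss wb->B5  d=-]
8: R B4 -> L1 miss wb->B1  d=-]
9: W B2 -> L2 hit  d=D]
10: W B4 -> L1 hit  d=D]
11: R B7 -> L1 miss wb->B4  d=-]
12: R B7 -> L1 hit  d=-]
13: W B7 -> L1 hit  d=D]

DIRTY = [2, 7]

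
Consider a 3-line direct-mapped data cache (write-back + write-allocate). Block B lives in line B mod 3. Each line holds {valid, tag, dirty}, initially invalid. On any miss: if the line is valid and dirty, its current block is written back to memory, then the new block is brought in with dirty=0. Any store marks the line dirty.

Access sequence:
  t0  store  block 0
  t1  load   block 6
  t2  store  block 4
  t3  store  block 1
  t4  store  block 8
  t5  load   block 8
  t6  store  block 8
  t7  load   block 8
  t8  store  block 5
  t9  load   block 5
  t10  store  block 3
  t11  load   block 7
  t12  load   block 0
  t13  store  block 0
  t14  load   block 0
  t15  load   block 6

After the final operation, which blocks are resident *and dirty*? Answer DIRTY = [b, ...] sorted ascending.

  0 | W B0 → L0 miss [D]
  1 | R B6 → L0 miss wb→B0 [-]
  2 | W B4 → L1 miss [D]
  3 | W B1 → L1 miss wb→B4 [D]
  4 | W B8 → L2 miss [D]
  5 | R B8 → L2 hit [D]
  6 | W B8 → L2 hit [D]
  7 | R B8 → L2 hit [D]
  8 | W B5 → L2 miss wb→B8 [D]
  9 | R B5 → L2 hit [D]
  10 | W B3 → L0 miss [D]
  11 | R B7 → L1 miss wb→B1 [-]
  12 | R B0 → L0 miss wb→B3 [-]
  13 | W B0 → L0 hit [D]
  14 | R B0 → L0 hit [D]
  15 | R B6 → L0 miss wb→B0 [-]

DIRTY = [5]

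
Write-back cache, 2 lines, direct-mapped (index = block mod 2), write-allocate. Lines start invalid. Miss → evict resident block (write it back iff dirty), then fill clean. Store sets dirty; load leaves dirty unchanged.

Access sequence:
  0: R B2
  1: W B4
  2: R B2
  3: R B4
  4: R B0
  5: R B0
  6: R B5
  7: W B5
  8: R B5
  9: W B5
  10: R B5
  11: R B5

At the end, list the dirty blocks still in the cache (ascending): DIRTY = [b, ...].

DIRTY = [5]

0: R B2 -> L0 miss  d=-]
1: W B4 -> L0 miss  d=D]
2: R B2 -> L0 miss wb->B4  d=-]
3: R B4 -> L0 miss  d=-]
4: R B0 -> L0 miss  d=-]
5: R B0 -> L0 hit  d=-]
6: R B5 -> L1 miss  d=-]
7: W B5 -> L1 hit  d=D]
8: R B5 -> L1 hit  d=D]
9: W B5 -> L1 hit  d=D]
10: R B5 -> L1 hit  d=D]
11: R B5 -> L1 hit  d=D]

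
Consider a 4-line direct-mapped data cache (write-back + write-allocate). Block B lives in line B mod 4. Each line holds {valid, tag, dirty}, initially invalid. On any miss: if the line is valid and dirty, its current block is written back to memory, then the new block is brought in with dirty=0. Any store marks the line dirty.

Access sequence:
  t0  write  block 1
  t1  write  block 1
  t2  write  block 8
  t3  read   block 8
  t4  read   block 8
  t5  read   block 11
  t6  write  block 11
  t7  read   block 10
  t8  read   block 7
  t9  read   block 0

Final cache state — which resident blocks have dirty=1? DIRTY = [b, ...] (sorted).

DIRTY = [1]

0: W B1 -> L1 miss  d=D]
1: W B1 -> L1 hit  d=D]
2: W B8 -> L0 miss  d=D]
3: R B8 -> L0 hit  d=D]
4: R B8 -> L0 hit  d=D]
5: R B11 -> L3 miss  d=-]
6: W B11 -> L3 hit  d=D]
7: R B10 -> L2 miss  d=-]
8: R B7 -> L3 miss wb->B11  d=-]
9: R B0 -> L0 miss wb->B8  d=-]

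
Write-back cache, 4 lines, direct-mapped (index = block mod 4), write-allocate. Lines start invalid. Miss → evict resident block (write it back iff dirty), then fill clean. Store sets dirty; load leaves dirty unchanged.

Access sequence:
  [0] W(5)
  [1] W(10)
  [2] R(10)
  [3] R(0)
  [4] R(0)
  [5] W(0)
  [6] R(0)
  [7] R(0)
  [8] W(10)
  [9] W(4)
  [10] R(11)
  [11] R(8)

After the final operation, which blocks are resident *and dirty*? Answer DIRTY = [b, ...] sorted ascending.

DIRTY = [5, 10]

0: W B5 -> L1 miss  d=D]
1: W B10 -> L2 miss  d=D]
2: R B10 -> L2 hit  d=D]
3: R B0 -> L0 miss  d=-]
4: R B0 -> L0 hit  d=-]
5: W B0 -> L0 hit  d=D]
6: R B0 -> L0 hit  d=D]
7: R B0 -> L0 hit  d=D]
8: W B10 -> L2 hit  d=D]
9: W B4 -> L0 miss wb->B0  d=D]
10: R B11 -> L3 miss  d=-]
11: R B8 -> L0 miss wb->B4  d=-]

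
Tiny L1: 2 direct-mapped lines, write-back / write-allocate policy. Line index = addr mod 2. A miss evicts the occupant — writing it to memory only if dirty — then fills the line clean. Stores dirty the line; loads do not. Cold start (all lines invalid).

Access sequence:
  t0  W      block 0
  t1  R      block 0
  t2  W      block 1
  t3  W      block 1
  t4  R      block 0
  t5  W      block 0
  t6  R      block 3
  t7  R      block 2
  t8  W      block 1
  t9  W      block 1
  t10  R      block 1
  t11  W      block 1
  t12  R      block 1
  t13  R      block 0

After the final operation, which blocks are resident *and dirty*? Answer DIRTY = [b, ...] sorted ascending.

DIRTY = [1]

0: W B0 -> L0 miss  d=D]
1: R B0 -> L0 hit  d=D]
2: W B1 -> L1 miss  d=D]
3: W B1 -> L1 hit  d=D]
4: R B0 -> L0 hit  d=D]
5: W B0 -> L0 hit  d=D]
6: R B3 -> L1 miss wb->B1  d=-]
7: R B2 -> L0 miss wb->B0  d=-]
8: W B1 -> L1 miss  d=D]
9: W B1 -> L1 hit  d=D]
10: R B1 -> L1 hit  d=D]
11: W B1 -> L1 hit  d=D]
12: R B1 -> L1 hit  d=D]
13: R B0 -> L0 miss  d=-]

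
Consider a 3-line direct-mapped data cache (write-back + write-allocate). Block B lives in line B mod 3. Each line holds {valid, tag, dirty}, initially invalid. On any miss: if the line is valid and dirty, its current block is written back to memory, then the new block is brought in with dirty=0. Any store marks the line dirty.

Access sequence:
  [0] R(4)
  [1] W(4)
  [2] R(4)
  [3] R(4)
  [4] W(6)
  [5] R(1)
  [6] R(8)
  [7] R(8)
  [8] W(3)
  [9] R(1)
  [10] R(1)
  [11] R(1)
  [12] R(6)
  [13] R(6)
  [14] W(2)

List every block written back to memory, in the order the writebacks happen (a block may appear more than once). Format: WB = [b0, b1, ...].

0: R B4 -> L1 miss  d=-]
1: W B4 -> L1 hit  d=D]
2: R B4 -> L1 hit  d=D]
3: R B4 -> L1 hit  d=D]
4: W B6 -> L0 miss  d=D]
5: R B1 -> L1 miss wb->B4  d=-]
6: R B8 -> L2 miss  d=-]
7: R B8 -> L2 hit  d=-]
8: W B3 -> L0 miss wb->B6  d=D]
9: R B1 -> L1 hit  d=-]
10: R B1 -> L1 hit  d=-]
11: R B1 -> L1 hit  d=-]
12: R B6 -> L0 miss wb->B3  d=-]
13: R B6 -> L0 hit  d=-]
14: W B2 -> L2 miss  d=D]

WB = [4, 6, 3]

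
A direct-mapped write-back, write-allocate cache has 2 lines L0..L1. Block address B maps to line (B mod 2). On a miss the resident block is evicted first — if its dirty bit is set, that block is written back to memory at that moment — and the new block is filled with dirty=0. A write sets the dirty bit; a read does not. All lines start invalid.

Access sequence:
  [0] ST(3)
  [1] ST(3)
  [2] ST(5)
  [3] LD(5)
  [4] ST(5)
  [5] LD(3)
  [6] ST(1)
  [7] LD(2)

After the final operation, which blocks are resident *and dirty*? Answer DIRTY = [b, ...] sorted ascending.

DIRTY = [1]

0: W B3 → L1 miss [D]
1: W B3 → L1 hit [D]
2: W B5 → L1 miss wb→B3 [D]
3: R B5 → L1 hit [D]
4: W B5 → L1 hit [D]
5: R B3 → L1 miss wb→B5 [-]
6: W B1 → L1 miss [D]
7: R B2 → L0 miss [-]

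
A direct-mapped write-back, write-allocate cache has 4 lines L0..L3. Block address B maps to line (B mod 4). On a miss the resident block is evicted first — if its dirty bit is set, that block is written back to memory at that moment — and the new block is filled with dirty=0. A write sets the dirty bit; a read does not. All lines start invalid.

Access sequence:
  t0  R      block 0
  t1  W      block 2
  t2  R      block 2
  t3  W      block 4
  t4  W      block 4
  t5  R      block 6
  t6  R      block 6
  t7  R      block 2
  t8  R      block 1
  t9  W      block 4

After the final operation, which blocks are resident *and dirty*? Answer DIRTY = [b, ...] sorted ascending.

DIRTY = [4]

0: R B0 → L0 miss [-]
1: W B2 → L2 miss [D]
2: R B2 → L2 hit [D]
3: W B4 → L0 miss [D]
4: W B4 → L0 hit [D]
5: R B6 → L2 miss wb→B2 [-]
6: R B6 → L2 hit [-]
7: R B2 → L2 miss [-]
8: R B1 → L1 miss [-]
9: W B4 → L0 hit [D]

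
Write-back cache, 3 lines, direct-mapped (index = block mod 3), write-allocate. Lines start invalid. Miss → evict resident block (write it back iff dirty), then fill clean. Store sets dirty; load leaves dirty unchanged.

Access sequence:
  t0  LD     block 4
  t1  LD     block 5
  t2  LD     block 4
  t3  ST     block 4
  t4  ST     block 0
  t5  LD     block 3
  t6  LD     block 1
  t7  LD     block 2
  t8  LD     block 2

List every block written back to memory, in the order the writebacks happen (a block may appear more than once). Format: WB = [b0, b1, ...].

WB = [0, 4]

0: R B4 -> L1 miss  d=-]
1: R B5 -> L2 miss  d=-]
2: R B4 -> L1 hit  d=-]
3: W B4 -> L1 hit  d=D]
4: W B0 -> L0 miss  d=D]
5: R B3 -> L0 miss wb->B0  d=-]
6: R B1 -> L1 miss wb->B4  d=-]
7: R B2 -> L2 miss  d=-]
8: R B2 -> L2 hit  d=-]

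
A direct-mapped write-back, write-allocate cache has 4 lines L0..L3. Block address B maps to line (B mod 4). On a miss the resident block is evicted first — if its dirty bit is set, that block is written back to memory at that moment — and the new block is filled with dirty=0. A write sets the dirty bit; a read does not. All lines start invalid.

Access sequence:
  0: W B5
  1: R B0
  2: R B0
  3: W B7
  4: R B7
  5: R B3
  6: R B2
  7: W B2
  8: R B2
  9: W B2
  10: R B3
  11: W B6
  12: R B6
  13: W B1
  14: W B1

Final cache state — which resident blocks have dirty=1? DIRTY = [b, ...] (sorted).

0: W B5 -> L1 miss  d=D]
1: R B0 -> L0 miss  d=-]
2: R B0 -> L0 hit  d=-]
3: W B7 -> L3 miss  d=D]
4: R B7 -> L3 hit  d=D]
5: R B3 -> L3 miss wb->B7  d=-]
6: R B2 -> L2 miss  d=-]
7: W B2 -> L2 hit  d=D]
8: R B2 -> L2 hit  d=D]
9: W B2 -> L2 hit  d=D]
10: R B3 -> L3 hit  d=-]
11: W B6 -> L2 miss wb->B2  d=D]
12: R B6 -> L2 hit  d=D]
13: W B1 -> L1 miss wb->B5  d=D]
14: W B1 -> L1 hit  d=D]

DIRTY = [1, 6]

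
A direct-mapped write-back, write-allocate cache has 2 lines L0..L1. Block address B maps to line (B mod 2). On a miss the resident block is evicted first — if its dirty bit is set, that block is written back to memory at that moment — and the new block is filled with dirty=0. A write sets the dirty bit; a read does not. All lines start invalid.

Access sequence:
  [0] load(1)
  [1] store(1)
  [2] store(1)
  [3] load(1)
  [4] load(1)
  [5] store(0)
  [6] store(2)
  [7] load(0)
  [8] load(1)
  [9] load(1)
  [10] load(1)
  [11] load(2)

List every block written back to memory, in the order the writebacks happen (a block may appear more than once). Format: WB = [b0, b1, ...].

  0 | R B1 → L1 miss [-]
  1 | W B1 → L1 hit [D]
  2 | W B1 → L1 hit [D]
  3 | R B1 → L1 hit [D]
  4 | R B1 → L1 hit [D]
  5 | W B0 → L0 miss [D]
  6 | W B2 → L0 miss wb→B0 [D]
  7 | R B0 → L0 miss wb→B2 [-]
  8 | R B1 → L1 hit [D]
  9 | R B1 → L1 hit [D]
  10 | R B1 → L1 hit [D]
  11 | R B2 → L0 miss [-]

WB = [0, 2]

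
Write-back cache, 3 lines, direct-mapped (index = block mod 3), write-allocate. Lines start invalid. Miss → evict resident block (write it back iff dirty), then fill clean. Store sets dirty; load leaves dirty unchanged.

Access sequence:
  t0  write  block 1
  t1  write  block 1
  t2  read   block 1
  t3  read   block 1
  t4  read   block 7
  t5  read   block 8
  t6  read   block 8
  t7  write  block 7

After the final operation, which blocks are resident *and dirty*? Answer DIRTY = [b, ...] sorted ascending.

DIRTY = [7]

0: W B1 → L1 miss [D]
1: W B1 → L1 hit [D]
2: R B1 → L1 hit [D]
3: R B1 → L1 hit [D]
4: R B7 → L1 miss wb→B1 [-]
5: R B8 → L2 miss [-]
6: R B8 → L2 hit [-]
7: W B7 → L1 hit [D]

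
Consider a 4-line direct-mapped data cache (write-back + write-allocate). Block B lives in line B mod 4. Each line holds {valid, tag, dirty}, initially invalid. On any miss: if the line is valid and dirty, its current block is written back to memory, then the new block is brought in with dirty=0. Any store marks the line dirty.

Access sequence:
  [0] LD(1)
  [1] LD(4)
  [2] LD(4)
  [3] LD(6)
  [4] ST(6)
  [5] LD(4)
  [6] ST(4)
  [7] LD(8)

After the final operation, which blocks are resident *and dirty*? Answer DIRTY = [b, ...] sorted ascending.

DIRTY = [6]

0: R B1 → L1 miss [-]
1: R B4 → L0 miss [-]
2: R B4 → L0 hit [-]
3: R B6 → L2 miss [-]
4: W B6 → L2 hit [D]
5: R B4 → L0 hit [-]
6: W B4 → L0 hit [D]
7: R B8 → L0 miss wb→B4 [-]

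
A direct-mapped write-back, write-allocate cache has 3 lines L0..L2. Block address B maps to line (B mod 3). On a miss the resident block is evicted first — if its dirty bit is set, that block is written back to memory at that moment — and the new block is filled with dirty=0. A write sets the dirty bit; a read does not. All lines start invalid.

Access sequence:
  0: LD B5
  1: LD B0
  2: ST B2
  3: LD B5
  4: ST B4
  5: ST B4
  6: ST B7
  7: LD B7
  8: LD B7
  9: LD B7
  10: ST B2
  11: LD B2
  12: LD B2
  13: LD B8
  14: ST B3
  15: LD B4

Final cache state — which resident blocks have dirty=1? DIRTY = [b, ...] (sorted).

DIRTY = [3]

0: R B5 -> L2 miss  d=-]
1: R B0 -> L0 miss  d=-]
2: W B2 -> L2 miss  d=D]
3: R B5 -> L2 miss wb->B2  d=-]
4: W B4 -> L1 miss  d=D]
5: W B4 -> L1 hit  d=D]
6: W B7 -> L1 miss wb->B4  d=D]
7: R B7 -> L1 hit  d=D]
8: R B7 -> L1 hit  d=D]
9: R B7 -> L1 hit  d=D]
10: W B2 -> L2 miss  d=D]
11: R B2 -> L2 hit  d=D]
12: R B2 -> L2 hit  d=D]
13: R B8 -> L2 miss wb->B2  d=-]
14: W B3 -> L0 miss  d=D]
15: R B4 -> L1 miss wb->B7  d=-]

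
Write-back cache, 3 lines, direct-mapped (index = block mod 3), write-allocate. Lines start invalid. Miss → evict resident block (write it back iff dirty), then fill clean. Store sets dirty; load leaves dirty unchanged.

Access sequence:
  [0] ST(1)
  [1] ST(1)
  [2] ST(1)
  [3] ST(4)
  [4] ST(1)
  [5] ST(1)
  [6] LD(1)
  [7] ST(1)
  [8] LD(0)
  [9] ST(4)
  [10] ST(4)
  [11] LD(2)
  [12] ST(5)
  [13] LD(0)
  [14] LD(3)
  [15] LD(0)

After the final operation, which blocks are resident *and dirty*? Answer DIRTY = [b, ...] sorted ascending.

0: W B1 -> L1 miss  d=D]
1: W B1 -> L1 hit  d=D]
2: W B1 -> L1 hit  d=D]
3: W B4 -> L1 miss wb->B1  d=D]
4: W B1 -> L1 miss wb->B4  d=D]
5: W B1 -> L1 hit  d=D]
6: R B1 -> L1 hit  d=D]
7: W B1 -> L1 hit  d=D]
8: R B0 -> L0 miss  d=-]
9: W B4 -> L1 miss wb->B1  d=D]
10: W B4 -> L1 hit  d=D]
11: R B2 -> L2 miss  d=-]
12: W B5 -> L2 miss  d=D]
13: R B0 -> L0 hit  d=-]
14: R B3 -> L0 miss  d=-]
15: R B0 -> L0 miss  d=-]

DIRTY = [4, 5]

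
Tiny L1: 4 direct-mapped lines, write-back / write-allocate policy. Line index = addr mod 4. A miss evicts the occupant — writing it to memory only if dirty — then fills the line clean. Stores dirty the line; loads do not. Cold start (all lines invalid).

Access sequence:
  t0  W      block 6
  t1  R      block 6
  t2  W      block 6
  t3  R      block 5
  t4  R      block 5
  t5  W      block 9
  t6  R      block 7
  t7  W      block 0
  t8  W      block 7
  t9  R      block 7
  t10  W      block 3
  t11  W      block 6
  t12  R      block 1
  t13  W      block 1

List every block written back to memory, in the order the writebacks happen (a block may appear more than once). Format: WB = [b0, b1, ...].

0: W B6 → L2 miss [D]
1: R B6 → L2 hit [D]
2: W B6 → L2 hit [D]
3: R B5 → L1 miss [-]
4: R B5 → L1 hit [-]
5: W B9 → L1 miss [D]
6: R B7 → L3 miss [-]
7: W B0 → L0 miss [D]
8: W B7 → L3 hit [D]
9: R B7 → L3 hit [D]
10: W B3 → L3 miss wb→B7 [D]
11: W B6 → L2 hit [D]
12: R B1 → L1 miss wb→B9 [-]
13: W B1 → L1 hit [D]

WB = [7, 9]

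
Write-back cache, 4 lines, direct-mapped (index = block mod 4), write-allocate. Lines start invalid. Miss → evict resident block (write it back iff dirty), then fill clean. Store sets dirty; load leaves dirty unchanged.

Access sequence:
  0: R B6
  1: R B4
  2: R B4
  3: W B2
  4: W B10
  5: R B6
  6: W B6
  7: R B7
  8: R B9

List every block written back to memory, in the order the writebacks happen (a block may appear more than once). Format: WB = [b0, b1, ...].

WB = [2, 10]

0: R B6 -> L2 miss  d=-]
1: R B4 -> L0 miss  d=-]
2: R B4 -> L0 hit  d=-]
3: W B2 -> L2 miss  d=D]
4: W B10 -> L2 miss wb->B2  d=D]
5: R B6 -> L2 miss wb->B10  d=-]
6: W B6 -> L2 hit  d=D]
7: R B7 -> L3 miss  d=-]
8: R B9 -> L1 miss  d=-]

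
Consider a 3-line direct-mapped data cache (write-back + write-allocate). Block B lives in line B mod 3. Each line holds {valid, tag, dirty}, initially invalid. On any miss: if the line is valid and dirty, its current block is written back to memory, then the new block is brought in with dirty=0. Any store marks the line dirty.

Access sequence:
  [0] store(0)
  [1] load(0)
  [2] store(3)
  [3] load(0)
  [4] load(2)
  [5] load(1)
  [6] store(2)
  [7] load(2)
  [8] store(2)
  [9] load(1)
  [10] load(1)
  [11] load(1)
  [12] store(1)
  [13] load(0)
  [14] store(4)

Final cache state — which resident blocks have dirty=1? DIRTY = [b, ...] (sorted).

DIRTY = [2, 4]

0: W B0 -> L0 miss  d=D]
1: R B0 -> L0 hit  d=D]
2: W B3 -> L0 miss wb->B0  d=D]
3: R B0 -> L0 miss wb->B3  d=-]
4: R B2 -> L2 miss  d=-]
5: R B1 -> L1 miss  d=-]
6: W B2 -> L2 hit  d=D]
7: R B2 -> L2 hit  d=D]
8: W B2 -> L2 hit  d=D]
9: R B1 -> L1 hit  d=-]
10: R B1 -> L1 hit  d=-]
11: R B1 -> L1 hit  d=-]
12: W B1 -> L1 hit  d=D]
13: R B0 -> L0 hit  d=-]
14: W B4 -> L1 miss wb->B1  d=D]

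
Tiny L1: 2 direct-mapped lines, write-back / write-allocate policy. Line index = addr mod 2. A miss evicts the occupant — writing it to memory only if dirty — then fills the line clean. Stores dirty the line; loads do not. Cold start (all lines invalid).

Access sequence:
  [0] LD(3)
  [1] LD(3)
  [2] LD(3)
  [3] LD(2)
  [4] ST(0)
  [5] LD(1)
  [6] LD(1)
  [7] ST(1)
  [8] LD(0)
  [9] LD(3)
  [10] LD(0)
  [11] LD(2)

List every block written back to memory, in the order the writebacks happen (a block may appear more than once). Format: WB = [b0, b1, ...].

WB = [1, 0]

0: R B3 → L1 miss [-]
1: R B3 → L1 hit [-]
2: R B3 → L1 hit [-]
3: R B2 → L0 miss [-]
4: W B0 → L0 miss [D]
5: R B1 → L1 miss [-]
6: R B1 → L1 hit [-]
7: W B1 → L1 hit [D]
8: R B0 → L0 hit [D]
9: R B3 → L1 miss wb→B1 [-]
10: R B0 → L0 hit [D]
11: R B2 → L0 miss wb→B0 [-]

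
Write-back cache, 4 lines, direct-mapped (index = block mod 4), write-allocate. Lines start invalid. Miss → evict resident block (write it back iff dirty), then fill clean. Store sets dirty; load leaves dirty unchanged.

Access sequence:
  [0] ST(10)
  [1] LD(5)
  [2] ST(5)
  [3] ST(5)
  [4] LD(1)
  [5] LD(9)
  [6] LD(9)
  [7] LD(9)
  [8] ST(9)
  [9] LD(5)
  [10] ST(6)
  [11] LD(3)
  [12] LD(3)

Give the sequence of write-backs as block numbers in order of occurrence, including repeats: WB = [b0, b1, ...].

WB = [5, 9, 10]

  0 | W B10 → L2 miss [D]
  1 | R B5 → L1 miss [-]
  2 | W B5 → L1 hit [D]
  3 | W B5 → L1 hit [D]
  4 | R B1 → L1 miss wb→B5 [-]
  5 | R B9 → L1 miss [-]
  6 | R B9 → L1 hit [-]
  7 | R B9 → L1 hit [-]
  8 | W B9 → L1 hit [D]
  9 | R B5 → L1 miss wb→B9 [-]
  10 | W B6 → L2 miss wb→B10 [D]
  11 | R B3 → L3 miss [-]
  12 | R B3 → L3 hit [-]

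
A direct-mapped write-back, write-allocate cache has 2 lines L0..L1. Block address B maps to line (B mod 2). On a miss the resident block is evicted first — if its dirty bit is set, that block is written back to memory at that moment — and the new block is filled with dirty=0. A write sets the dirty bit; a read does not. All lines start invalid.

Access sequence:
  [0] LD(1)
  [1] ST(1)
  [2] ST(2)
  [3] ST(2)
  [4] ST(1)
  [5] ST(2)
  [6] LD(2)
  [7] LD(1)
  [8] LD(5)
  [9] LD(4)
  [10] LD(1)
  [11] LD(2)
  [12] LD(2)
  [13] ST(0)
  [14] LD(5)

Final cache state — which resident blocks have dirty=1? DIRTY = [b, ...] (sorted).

DIRTY = [0]

  0 | R B1 → L1 miss [-]
  1 | W B1 → L1 hit [D]
  2 | W B2 → L0 miss [D]
  3 | W B2 → L0 hit [D]
  4 | W B1 → L1 hit [D]
  5 | W B2 → L0 hit [D]
  6 | R B2 → L0 hit [D]
  7 | R B1 → L1 hit [D]
  8 | R B5 → L1 miss wb→B1 [-]
  9 | R B4 → L0 miss wb→B2 [-]
  10 | R B1 → L1 miss [-]
  11 | R B2 → L0 miss [-]
  12 | R B2 → L0 hit [-]
  13 | W B0 → L0 miss [D]
  14 | R B5 → L1 miss [-]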